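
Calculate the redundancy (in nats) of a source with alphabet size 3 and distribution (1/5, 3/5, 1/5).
0.1483 nats

Redundancy measures how far a source is from maximum entropy:
R = H_max - H(X)

Maximum entropy for 3 symbols: H_max = log_e(3) = 1.0986 nats
Actual entropy: H(X) = 0.9503 nats
Redundancy: R = 1.0986 - 0.9503 = 0.1483 nats

This redundancy represents potential for compression: the source could be compressed by 0.1483 nats per symbol.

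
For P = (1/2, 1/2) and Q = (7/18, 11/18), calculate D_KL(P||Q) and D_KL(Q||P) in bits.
D_KL(P||Q) = 0.0365, D_KL(Q||P) = 0.0359

KL divergence is not symmetric: D_KL(P||Q) ≠ D_KL(Q||P) in general.

D_KL(P||Q) = 0.0365 bits
D_KL(Q||P) = 0.0359 bits

No, they are not equal!

This asymmetry is why KL divergence is not a true distance metric.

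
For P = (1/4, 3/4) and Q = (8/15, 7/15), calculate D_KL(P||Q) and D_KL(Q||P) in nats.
D_KL(P||Q) = 0.1664, D_KL(Q||P) = 0.1827

KL divergence is not symmetric: D_KL(P||Q) ≠ D_KL(Q||P) in general.

D_KL(P||Q) = 0.1664 nats
D_KL(Q||P) = 0.1827 nats

No, they are not equal!

This asymmetry is why KL divergence is not a true distance metric.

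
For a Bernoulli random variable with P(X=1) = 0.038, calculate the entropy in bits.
0.2330 bits

The binary entropy function is:
H(p) = -p log(p) - (1-p) log(1-p)

H(0.038) = -0.038 × log_2(0.038) - 0.962 × log_2(0.962)
H(0.038) = 0.2330 bits

Note: Binary entropy is maximized at p=0.5 (H=1 bit) and minimized at p=0 or p=1 (H=0).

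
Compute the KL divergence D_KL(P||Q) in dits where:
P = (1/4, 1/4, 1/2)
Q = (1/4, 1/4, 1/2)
0.0000 dits

KL divergence: D_KL(P||Q) = Σ p(x) log(p(x)/q(x))

Computing term by term:
  x=0: 1/4 × log_10[(1/4)/(1/4)] = 1/4 × 0.0000 = 0.0000
  x=1: 1/4 × log_10[(1/4)/(1/4)] = 1/4 × 0.0000 = 0.0000
  x=2: 1/2 × log_10[(1/2)/(1/2)] = 1/2 × 0.0000 = 0.0000

D_KL(P||Q) = 0.0000 dits

Note: KL divergence is always non-negative and equals 0 iff P = Q.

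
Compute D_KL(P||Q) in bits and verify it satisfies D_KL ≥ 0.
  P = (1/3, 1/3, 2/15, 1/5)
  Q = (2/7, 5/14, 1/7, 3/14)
0.0078 bits

KL divergence satisfies the Gibbs inequality: D_KL(P||Q) ≥ 0 for all distributions P, Q.

D_KL(P||Q) = Σ p(x) log(p(x)/q(x))
Term by term:
  x=0: 1/3 × log_2[(1/3)/(2/7)] = 0.0741
  x=1: 1/3 × log_2[(1/3)/(5/14)] = -0.0332
  x=2: 2/15 × log_2[(2/15)/(1/7)] = -0.0133
  x=3: 1/5 × log_2[(1/5)/(3/14)] = -0.0199
D_KL(P||Q) = 0.0078 bits

D_KL(P||Q) = 0.0078 ≥ 0 ✓

This non-negativity is a fundamental property: relative entropy cannot be negative because it measures how different Q is from P.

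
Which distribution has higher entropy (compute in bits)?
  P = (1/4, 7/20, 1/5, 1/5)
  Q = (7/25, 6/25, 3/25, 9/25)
P

Computing entropies in bits:
H(P) = 1.9589
H(Q) = 1.9060

Distribution P has higher entropy.

Intuition: The distribution closer to uniform (more spread out) has higher entropy.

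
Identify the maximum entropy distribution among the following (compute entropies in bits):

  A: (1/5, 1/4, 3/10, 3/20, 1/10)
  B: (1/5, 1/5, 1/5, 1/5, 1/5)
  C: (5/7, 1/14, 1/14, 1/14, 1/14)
B

For a discrete distribution over n outcomes, entropy is maximized by the uniform distribution.

Computing entropies:
H(A) = 2.2282 bits
H(B) = 2.3219 bits
H(C) = 1.4345 bits

The uniform distribution (where all probabilities equal 1/5) achieves the maximum entropy of log_2(5) = 2.3219 bits.

Distribution B has the highest entropy.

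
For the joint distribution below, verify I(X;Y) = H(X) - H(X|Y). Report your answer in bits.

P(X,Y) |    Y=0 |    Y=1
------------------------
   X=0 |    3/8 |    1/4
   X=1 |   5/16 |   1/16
I(X;Y) = 0.0454 bits

Mutual information has multiple equivalent forms:
- I(X;Y) = H(X) - H(X|Y)
- I(X;Y) = H(Y) - H(Y|X)
- I(X;Y) = H(X) + H(Y) - H(X,Y)

Computing all quantities:
H(X) = 0.9544, H(Y) = 0.8960, H(X,Y) = 1.8050
H(X|Y) = 0.9090, H(Y|X) = 0.8506

Verification:
H(X) - H(X|Y) = 0.9544 - 0.9090 = 0.0454
H(Y) - H(Y|X) = 0.8960 - 0.8506 = 0.0454
H(X) + H(Y) - H(X,Y) = 0.9544 + 0.8960 - 1.8050 = 0.0454

All forms give I(X;Y) = 0.0454 bits. ✓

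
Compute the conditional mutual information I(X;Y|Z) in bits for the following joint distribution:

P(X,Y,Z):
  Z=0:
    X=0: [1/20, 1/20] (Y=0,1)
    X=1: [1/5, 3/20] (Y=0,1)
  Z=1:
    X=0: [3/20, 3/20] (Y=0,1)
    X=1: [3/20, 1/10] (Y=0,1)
0.0051 bits

Conditional mutual information: I(X;Y|Z) = H(X|Z) + H(Y|Z) - H(X,Y|Z)

H(Z) = 0.9928
H(X,Z) = 1.8834 → H(X|Z) = 0.8906
H(Y,Z) = 1.9855 → H(Y|Z) = 0.9927
H(X,Y,Z) = 2.8710 → H(X,Y|Z) = 1.8782

I(X;Y|Z) = 0.8906 + 0.9927 - 1.8782 = 0.0051 bits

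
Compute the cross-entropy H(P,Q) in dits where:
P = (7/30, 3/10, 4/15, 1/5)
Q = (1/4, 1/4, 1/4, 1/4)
0.6021 dits

Cross-entropy: H(P,Q) = -Σ p(x) log q(x)

Alternatively: H(P,Q) = H(P) + D_KL(P||Q)
H(P) = 0.5972 dits
D_KL(P||Q) = 0.0049 dits

H(P,Q) = 0.5972 + 0.0049 = 0.6021 dits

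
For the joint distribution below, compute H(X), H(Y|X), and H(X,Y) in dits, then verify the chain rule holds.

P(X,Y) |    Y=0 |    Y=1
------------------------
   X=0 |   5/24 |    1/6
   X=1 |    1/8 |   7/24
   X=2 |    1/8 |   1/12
H(X,Y) = 0.7434, H(X) = 0.4601, H(Y|X) = 0.2833 (all in dits)

Chain rule: H(X,Y) = H(X) + H(Y|X)

Left side — joint entropy directly:
H(X,Y) = -Σ p(x,y) log p(x,y) = 0.7434 dits

Right side — compute H(Y|X) from the conditional distributions:
P(X) = (3/8, 5/12, 5/24), so H(X) = 0.4601 dits
H(Y|X) = Σ_x P(X=x) · H(Y|X=x):
  P(Y|X=0) = (5/9, 4/9), H(Y|X=0) = 0.2983, weight P(X=0) = 3/8
  P(Y|X=1) = (3/10, 7/10), H(Y|X=1) = 0.2653, weight P(X=1) = 5/12
  P(Y|X=2) = (3/5, 2/5), H(Y|X=2) = 0.2923, weight P(X=2) = 5/24
H(Y|X) = 0.2833 dits

H(X) + H(Y|X) = 0.4601 + 0.2833 = 0.7434 dits

Both sides equal 0.7434 dits. ✓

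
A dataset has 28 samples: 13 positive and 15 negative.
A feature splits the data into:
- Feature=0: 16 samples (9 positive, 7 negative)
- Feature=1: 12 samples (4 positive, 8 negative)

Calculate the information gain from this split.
0.0378 bits

Information Gain = H(Y) - H(Y|Feature)

Before split:
P(positive) = 13/28 = 0.4643
H(Y) = 0.9963 bits

After split:
Feature=0: H = 0.9887 bits (weight = 16/28)
Feature=1: H = 0.9183 bits (weight = 12/28)
H(Y|Feature) = (16/28)×0.9887 + (12/28)×0.9183 = 0.9585 bits

Information Gain = 0.9963 - 0.9585 = 0.0378 bits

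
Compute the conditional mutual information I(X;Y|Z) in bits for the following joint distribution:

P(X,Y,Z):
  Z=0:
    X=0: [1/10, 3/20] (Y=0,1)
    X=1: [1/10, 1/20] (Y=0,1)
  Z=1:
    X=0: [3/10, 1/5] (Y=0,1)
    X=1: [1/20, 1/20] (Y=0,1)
0.0220 bits

Conditional mutual information: I(X;Y|Z) = H(X|Z) + H(Y|Z) - H(X,Y|Z)

H(Z) = 0.9710
H(X,Z) = 1.7427 → H(X|Z) = 0.7718
H(Y,Z) = 1.9589 → H(Y|Z) = 0.9879
H(X,Y,Z) = 2.7087 → H(X,Y|Z) = 1.7377

I(X;Y|Z) = 0.7718 + 0.9879 - 1.7377 = 0.0220 bits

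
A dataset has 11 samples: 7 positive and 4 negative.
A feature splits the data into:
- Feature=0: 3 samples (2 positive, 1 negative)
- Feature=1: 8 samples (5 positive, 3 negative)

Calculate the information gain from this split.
0.0011 bits

Information Gain = H(Y) - H(Y|Feature)

Before split:
P(positive) = 7/11 = 0.6364
H(Y) = 0.9457 bits

After split:
Feature=0: H = 0.9183 bits (weight = 3/11)
Feature=1: H = 0.9544 bits (weight = 8/11)
H(Y|Feature) = (3/11)×0.9183 + (8/11)×0.9544 = 0.9446 bits

Information Gain = 0.9457 - 0.9446 = 0.0011 bits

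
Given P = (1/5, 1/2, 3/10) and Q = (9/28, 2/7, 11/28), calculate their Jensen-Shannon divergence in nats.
0.0251 nats

Jensen-Shannon divergence is:
JSD(P||Q) = 0.5 × D_KL(P||M) + 0.5 × D_KL(Q||M)
where M = 0.5 × (P + Q) is the mixture distribution.

M = 0.5 × (1/5, 1/2, 3/10) + 0.5 × (9/28, 2/7, 11/28) = (0.260714, 11/28, 0.346429)

D_KL(P||M) = 0.0244 nats
D_KL(Q||M) = 0.0257 nats

JSD(P||Q) = 0.5 × 0.0244 + 0.5 × 0.0257 = 0.0251 nats

Unlike KL divergence, JSD is symmetric and bounded: 0 ≤ JSD ≤ log(2).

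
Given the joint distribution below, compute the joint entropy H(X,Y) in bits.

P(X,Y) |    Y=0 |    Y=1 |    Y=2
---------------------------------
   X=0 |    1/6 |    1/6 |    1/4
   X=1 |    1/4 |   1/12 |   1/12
2.4591 bits

Joint entropy is H(X,Y) = -Σ_{x,y} p(x,y) log p(x,y).

Summing over all non-zero entries:
H(X,Y) = -[1/6·log_2(1/6) + 1/6·log_2(1/6) + 1/4·log_2(1/4) + 1/4·log_2(1/4) + 1/12·log_2(1/12) + 1/12·log_2(1/12)]
H(X,Y) = 2.4591 bits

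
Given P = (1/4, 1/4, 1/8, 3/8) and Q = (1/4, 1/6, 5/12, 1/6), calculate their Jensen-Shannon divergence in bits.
0.0955 bits

Jensen-Shannon divergence is:
JSD(P||Q) = 0.5 × D_KL(P||M) + 0.5 × D_KL(Q||M)
where M = 0.5 × (P + Q) is the mixture distribution.

M = 0.5 × (1/4, 1/4, 1/8, 3/8) + 0.5 × (1/4, 1/6, 5/12, 1/6) = (1/4, 5/24, 0.270833, 0.270833)

D_KL(P||M) = 0.1024 bits
D_KL(Q||M) = 0.0886 bits

JSD(P||Q) = 0.5 × 0.1024 + 0.5 × 0.0886 = 0.0955 bits

Unlike KL divergence, JSD is symmetric and bounded: 0 ≤ JSD ≤ log(2).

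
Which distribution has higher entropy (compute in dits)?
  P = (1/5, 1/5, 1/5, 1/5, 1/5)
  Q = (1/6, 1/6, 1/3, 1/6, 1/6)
P

Computing entropies in dits:
H(P) = 0.6990
H(Q) = 0.6778

Distribution P has higher entropy.

Intuition: The distribution closer to uniform (more spread out) has higher entropy.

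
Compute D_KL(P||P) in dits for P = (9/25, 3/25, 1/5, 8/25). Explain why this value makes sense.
0.0000 dits

KL divergence satisfies the Gibbs inequality: D_KL(P||Q) ≥ 0 for all distributions P, Q.

D_KL(P||Q) = Σ p(x) log(p(x)/q(x))
Each term is p(x) × log_10(p(x)/p(x)) = p(x) × log_10(1) = 0, so the sum is 0.
D_KL(P||Q) = 0.0000 dits

When P = Q, the KL divergence is exactly 0, as there is no 'divergence' between identical distributions.

This non-negativity is a fundamental property: relative entropy cannot be negative because it measures how different Q is from P.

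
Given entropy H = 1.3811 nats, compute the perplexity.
3.9793

Perplexity is e^H (or exp(H) for natural log).

H = 1.3811 nats
Perplexity = e^1.3811 = 3.9793

Interpretation: The model's uncertainty is equivalent to choosing uniformly among 4.0 options.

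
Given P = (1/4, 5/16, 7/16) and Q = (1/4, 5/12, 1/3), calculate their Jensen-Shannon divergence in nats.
0.0073 nats

Jensen-Shannon divergence is:
JSD(P||Q) = 0.5 × D_KL(P||M) + 0.5 × D_KL(Q||M)
where M = 0.5 × (P + Q) is the mixture distribution.

M = 0.5 × (1/4, 5/16, 7/16) + 0.5 × (1/4, 5/12, 1/3) = (1/4, 0.364583, 0.385417)

D_KL(P||M) = 0.0073 nats
D_KL(Q||M) = 0.0072 nats

JSD(P||Q) = 0.5 × 0.0073 + 0.5 × 0.0072 = 0.0073 nats

Unlike KL divergence, JSD is symmetric and bounded: 0 ≤ JSD ≤ log(2).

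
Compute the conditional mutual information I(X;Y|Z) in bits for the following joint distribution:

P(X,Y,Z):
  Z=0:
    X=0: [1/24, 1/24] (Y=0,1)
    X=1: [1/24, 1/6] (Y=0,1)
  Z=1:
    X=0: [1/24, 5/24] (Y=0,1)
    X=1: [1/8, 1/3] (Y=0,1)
0.0256 bits

Conditional mutual information: I(X;Y|Z) = H(X|Z) + H(Y|Z) - H(X,Y|Z)

H(Z) = 0.8709
H(X,Z) = 1.7861 → H(X|Z) = 0.9152
H(Y,Z) = 1.6802 → H(Y|Z) = 0.8093
H(X,Y,Z) = 2.5698 → H(X,Y|Z) = 1.6989

I(X;Y|Z) = 0.9152 + 0.8093 - 1.6989 = 0.0256 bits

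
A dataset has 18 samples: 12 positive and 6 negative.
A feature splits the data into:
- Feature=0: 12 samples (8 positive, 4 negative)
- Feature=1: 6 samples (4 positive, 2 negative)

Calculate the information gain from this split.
0.0000 bits

Information Gain = H(Y) - H(Y|Feature)

Before split:
P(positive) = 12/18 = 0.6667
H(Y) = 0.9183 bits

After split:
Feature=0: H = 0.9183 bits (weight = 12/18)
Feature=1: H = 0.9183 bits (weight = 6/18)
H(Y|Feature) = (12/18)×0.9183 + (6/18)×0.9183 = 0.9183 bits

Information Gain = 0.9183 - 0.9183 = 0.0000 bits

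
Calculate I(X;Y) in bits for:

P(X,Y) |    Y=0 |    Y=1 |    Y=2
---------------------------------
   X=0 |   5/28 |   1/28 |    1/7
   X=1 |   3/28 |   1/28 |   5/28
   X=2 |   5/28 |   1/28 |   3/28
0.0281 bits

Mutual information: I(X;Y) = H(X) + H(Y) - H(X,Y)

Marginals:
P(X) = (5/14, 9/28, 9/28), H(X) = 1.5831 bits
P(Y) = (13/28, 3/28, 3/7), H(Y) = 1.3831 bits

Joint entropy: H(X,Y) = 2.9381 bits

I(X;Y) = 1.5831 + 1.3831 - 2.9381 = 0.0281 bits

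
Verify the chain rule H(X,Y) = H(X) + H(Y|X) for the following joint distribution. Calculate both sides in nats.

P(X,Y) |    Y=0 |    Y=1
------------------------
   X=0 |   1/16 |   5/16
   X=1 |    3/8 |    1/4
H(X,Y) = 1.2512, H(X) = 0.6616, H(Y|X) = 0.5896 (all in nats)

Chain rule: H(X,Y) = H(X) + H(Y|X)

Left side — joint entropy directly:
H(X,Y) = -Σ p(x,y) log p(x,y) = 1.2512 nats

Right side — compute H(Y|X) from the conditional distributions:
P(X) = (3/8, 5/8), so H(X) = 0.6616 nats
H(Y|X) = Σ_x P(X=x) · H(Y|X=x):
  P(Y|X=0) = (1/6, 5/6), H(Y|X=0) = 0.4506, weight P(X=0) = 3/8
  P(Y|X=1) = (3/5, 2/5), H(Y|X=1) = 0.6730, weight P(X=1) = 5/8
H(Y|X) = 0.5896 nats

H(X) + H(Y|X) = 0.6616 + 0.5896 = 1.2512 nats

Both sides equal 1.2512 nats. ✓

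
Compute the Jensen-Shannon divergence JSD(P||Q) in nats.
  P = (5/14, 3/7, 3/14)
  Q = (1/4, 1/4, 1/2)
0.0460 nats

Jensen-Shannon divergence is:
JSD(P||Q) = 0.5 × D_KL(P||M) + 0.5 × D_KL(Q||M)
where M = 0.5 × (P + Q) is the mixture distribution.

M = 0.5 × (5/14, 3/7, 3/14) + 0.5 × (1/4, 1/4, 1/2) = (0.303571, 0.339286, 5/14)

D_KL(P||M) = 0.0487 nats
D_KL(Q||M) = 0.0434 nats

JSD(P||Q) = 0.5 × 0.0487 + 0.5 × 0.0434 = 0.0460 nats

Unlike KL divergence, JSD is symmetric and bounded: 0 ≤ JSD ≤ log(2).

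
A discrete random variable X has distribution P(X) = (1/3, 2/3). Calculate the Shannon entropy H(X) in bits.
0.9183 bits

Shannon entropy is H(X) = -Σ p(x) log p(x).

For P = (1/3, 2/3):
H = -1/3 × log_2(1/3) -2/3 × log_2(2/3)
H = 0.9183 bits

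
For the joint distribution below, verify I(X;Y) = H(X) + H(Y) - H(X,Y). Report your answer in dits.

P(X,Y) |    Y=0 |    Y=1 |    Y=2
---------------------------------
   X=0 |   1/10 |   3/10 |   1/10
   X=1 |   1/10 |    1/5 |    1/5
I(X;Y) = 0.0118 dits

Mutual information has multiple equivalent forms:
- I(X;Y) = H(X) - H(X|Y)
- I(X;Y) = H(Y) - H(Y|X)
- I(X;Y) = H(X) + H(Y) - H(X,Y)

Computing all quantities:
H(X) = 0.3010, H(Y) = 0.4472, H(X,Y) = 0.7365
H(X|Y) = 0.2893, H(Y|X) = 0.4354

Verification:
H(X) - H(X|Y) = 0.3010 - 0.2893 = 0.0118
H(Y) - H(Y|X) = 0.4472 - 0.4354 = 0.0118
H(X) + H(Y) - H(X,Y) = 0.3010 + 0.4472 - 0.7365 = 0.0118

All forms give I(X;Y) = 0.0118 dits. ✓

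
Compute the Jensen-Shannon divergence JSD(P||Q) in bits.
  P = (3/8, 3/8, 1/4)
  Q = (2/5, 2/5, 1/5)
0.0026 bits

Jensen-Shannon divergence is:
JSD(P||Q) = 0.5 × D_KL(P||M) + 0.5 × D_KL(Q||M)
where M = 0.5 × (P + Q) is the mixture distribution.

M = 0.5 × (3/8, 3/8, 1/4) + 0.5 × (2/5, 2/5, 1/5) = (0.3875, 0.3875, 9/40)

D_KL(P||M) = 0.0025 bits
D_KL(Q||M) = 0.0027 bits

JSD(P||Q) = 0.5 × 0.0025 + 0.5 × 0.0027 = 0.0026 bits

Unlike KL divergence, JSD is symmetric and bounded: 0 ≤ JSD ≤ log(2).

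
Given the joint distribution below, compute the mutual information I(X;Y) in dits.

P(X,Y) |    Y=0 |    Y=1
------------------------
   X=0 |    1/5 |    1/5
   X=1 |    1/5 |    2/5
0.0060 dits

Mutual information: I(X;Y) = H(X) + H(Y) - H(X,Y)

Marginals:
P(X) = (2/5, 3/5), H(X) = 0.2923 dits
P(Y) = (2/5, 3/5), H(Y) = 0.2923 dits

Joint entropy: H(X,Y) = 0.5786 dits

I(X;Y) = 0.2923 + 0.2923 - 0.5786 = 0.0060 dits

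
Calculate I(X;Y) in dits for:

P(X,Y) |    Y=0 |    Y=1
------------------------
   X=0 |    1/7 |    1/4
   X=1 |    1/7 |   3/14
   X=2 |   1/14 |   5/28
0.0019 dits

Mutual information: I(X;Y) = H(X) + H(Y) - H(X,Y)

Marginals:
P(X) = (11/28, 5/14, 1/4), H(X) = 0.4696 dits
P(Y) = (5/14, 9/14), H(Y) = 0.2831 dits

Joint entropy: H(X,Y) = 0.7508 dits

I(X;Y) = 0.4696 + 0.2831 - 0.7508 = 0.0019 dits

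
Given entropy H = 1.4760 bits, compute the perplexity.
2.7818

Perplexity is 2^H (or exp(H) for natural log).

H = 1.4760 bits
Perplexity = 2^1.4760 = 2.7818

Interpretation: The model's uncertainty is equivalent to choosing uniformly among 2.8 options.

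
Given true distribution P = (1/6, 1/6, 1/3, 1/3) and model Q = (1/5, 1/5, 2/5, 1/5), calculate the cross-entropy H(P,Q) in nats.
1.3784 nats

Cross-entropy: H(P,Q) = -Σ p(x) log q(x)

Alternatively: H(P,Q) = H(P) + D_KL(P||Q)
H(P) = 1.3297 nats
D_KL(P||Q) = 0.0487 nats

H(P,Q) = 1.3297 + 0.0487 = 1.3784 nats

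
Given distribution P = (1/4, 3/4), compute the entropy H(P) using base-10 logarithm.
0.2442 dits

Shannon entropy is H(X) = -Σ p(x) log p(x).

For P = (1/4, 3/4):
H = -1/4 × log_10(1/4) -3/4 × log_10(3/4)
H = 0.2442 dits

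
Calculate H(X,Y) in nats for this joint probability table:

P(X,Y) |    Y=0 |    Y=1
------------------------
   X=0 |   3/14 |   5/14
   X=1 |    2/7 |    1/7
1.3337 nats

Joint entropy is H(X,Y) = -Σ_{x,y} p(x,y) log p(x,y).

Summing over all non-zero entries:
H(X,Y) = -[3/14·log_e(3/14) + 5/14·log_e(5/14) + 2/7·log_e(2/7) + 1/7·log_e(1/7)]
H(X,Y) = 1.3337 nats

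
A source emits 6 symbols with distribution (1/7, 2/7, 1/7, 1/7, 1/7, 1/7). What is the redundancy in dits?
0.0191 dits

Redundancy measures how far a source is from maximum entropy:
R = H_max - H(X)

Maximum entropy for 6 symbols: H_max = log_10(6) = 0.7782 dits
Actual entropy: H(X) = 0.7591 dits
Redundancy: R = 0.7782 - 0.7591 = 0.0191 dits

This redundancy represents potential for compression: the source could be compressed by 0.0191 dits per symbol.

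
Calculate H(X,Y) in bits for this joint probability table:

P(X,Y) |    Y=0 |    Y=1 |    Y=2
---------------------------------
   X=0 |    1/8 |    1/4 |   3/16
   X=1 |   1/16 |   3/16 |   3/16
2.4835 bits

Joint entropy is H(X,Y) = -Σ_{x,y} p(x,y) log p(x,y).

Summing over all non-zero entries:
H(X,Y) = -[1/8·log_2(1/8) + 1/4·log_2(1/4) + 3/16·log_2(3/16) + 1/16·log_2(1/16) + 3/16·log_2(3/16) + 3/16·log_2(3/16)]
H(X,Y) = 2.4835 bits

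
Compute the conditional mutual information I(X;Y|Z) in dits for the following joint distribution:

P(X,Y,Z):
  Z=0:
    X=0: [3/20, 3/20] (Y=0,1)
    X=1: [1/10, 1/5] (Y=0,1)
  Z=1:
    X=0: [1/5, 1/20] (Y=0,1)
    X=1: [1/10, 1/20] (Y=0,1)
0.0056 dits

Conditional mutual information: I(X;Y|Z) = H(X|Z) + H(Y|Z) - H(X,Y|Z)

H(Z) = 0.2923
H(X,Z) = 0.5878 → H(X|Z) = 0.2955
H(Y,Z) = 0.5670 → H(Y|Z) = 0.2747
H(X,Y,Z) = 0.8569 → H(X,Y|Z) = 0.5646

I(X;Y|Z) = 0.2955 + 0.2747 - 0.5646 = 0.0056 dits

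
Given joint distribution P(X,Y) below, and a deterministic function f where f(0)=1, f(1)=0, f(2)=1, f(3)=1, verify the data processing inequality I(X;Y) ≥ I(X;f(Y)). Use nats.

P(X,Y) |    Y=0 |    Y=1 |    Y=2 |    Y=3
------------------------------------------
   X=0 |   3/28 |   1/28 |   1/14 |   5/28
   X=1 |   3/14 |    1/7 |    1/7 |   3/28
I(X;Y) = 0.0506, I(X;f(Y)) = 0.0183, inequality holds: 0.0506 ≥ 0.0183

Data Processing Inequality: For any Markov chain X → Y → Z, we have I(X;Y) ≥ I(X;Z).

Here Z = f(Y) is a deterministic function of Y, forming X → Y → Z.

Original I(X;Y) = 0.0506 nats

After applying f:
P(X,Z) where Z=f(Y):
- P(X,Z=0) = P(X,Y=1)
- P(X,Z=1) = P(X,Y=0) + P(X,Y=2) + P(X,Y=3)

I(X;Z) = I(X;f(Y)) = 0.0183 nats

Verification: 0.0506 ≥ 0.0183 ✓

Information cannot be created by processing; the function f can only lose information about X.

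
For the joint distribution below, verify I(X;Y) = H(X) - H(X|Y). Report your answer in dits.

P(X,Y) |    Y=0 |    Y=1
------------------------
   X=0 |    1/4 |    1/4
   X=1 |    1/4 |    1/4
I(X;Y) = 0.0000 dits

Mutual information has multiple equivalent forms:
- I(X;Y) = H(X) - H(X|Y)
- I(X;Y) = H(Y) - H(Y|X)
- I(X;Y) = H(X) + H(Y) - H(X,Y)

Computing all quantities:
H(X) = 0.3010, H(Y) = 0.3010, H(X,Y) = 0.6021
H(X|Y) = 0.3010, H(Y|X) = 0.3010

Verification:
H(X) - H(X|Y) = 0.3010 - 0.3010 = 0.0000
H(Y) - H(Y|X) = 0.3010 - 0.3010 = 0.0000
H(X) + H(Y) - H(X,Y) = 0.3010 + 0.3010 - 0.6021 = 0.0000

All forms give I(X;Y) = 0.0000 dits. ✓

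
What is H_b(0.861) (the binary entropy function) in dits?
0.1751 dits

The binary entropy function is:
H(p) = -p log(p) - (1-p) log(1-p)

H(0.861) = -0.861 × log_10(0.861) - 0.139 × log_10(0.139)
H(0.861) = 0.1751 dits

Note: Binary entropy is maximized at p=0.5 (H=1 bit) and minimized at p=0 or p=1 (H=0).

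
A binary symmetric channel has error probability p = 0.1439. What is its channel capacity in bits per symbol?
0.4056 bits

For a binary symmetric channel (BSC) with error probability p:
Capacity C = 1 - H(p) bits per symbol

where H(p) = -p log₂(p) - (1-p) log₂(1-p) is the binary entropy function.

H(0.1439) = 0.5944 bits
C = 1 - 0.5944 = 0.4056 bits per symbol

This means we can reliably transmit up to 0.4056 bits of information per channel use.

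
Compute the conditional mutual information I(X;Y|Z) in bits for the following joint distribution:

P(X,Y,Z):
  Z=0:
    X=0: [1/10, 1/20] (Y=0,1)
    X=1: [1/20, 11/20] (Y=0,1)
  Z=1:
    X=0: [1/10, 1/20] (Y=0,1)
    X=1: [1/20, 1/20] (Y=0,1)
0.1604 bits

Conditional mutual information: I(X;Y|Z) = H(X|Z) + H(Y|Z) - H(X,Y|Z)

H(Z) = 0.8113
H(X,Z) = 1.5955 → H(X|Z) = 0.7842
H(Y,Z) = 1.5955 → H(Y|Z) = 0.7842
H(X,Y,Z) = 2.2192 → H(X,Y|Z) = 1.4080

I(X;Y|Z) = 0.7842 + 0.7842 - 1.4080 = 0.1604 bits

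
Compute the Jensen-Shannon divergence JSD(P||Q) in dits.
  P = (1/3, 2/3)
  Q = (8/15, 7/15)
0.0089 dits

Jensen-Shannon divergence is:
JSD(P||Q) = 0.5 × D_KL(P||M) + 0.5 × D_KL(Q||M)
where M = 0.5 × (P + Q) is the mixture distribution.

M = 0.5 × (1/3, 2/3) + 0.5 × (8/15, 7/15) = (13/30, 17/30)

D_KL(P||M) = 0.0091 dits
D_KL(Q||M) = 0.0087 dits

JSD(P||Q) = 0.5 × 0.0091 + 0.5 × 0.0087 = 0.0089 dits

Unlike KL divergence, JSD is symmetric and bounded: 0 ≤ JSD ≤ log(2).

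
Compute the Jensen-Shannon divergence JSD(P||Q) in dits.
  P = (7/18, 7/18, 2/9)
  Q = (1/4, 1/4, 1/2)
0.0185 dits

Jensen-Shannon divergence is:
JSD(P||Q) = 0.5 × D_KL(P||M) + 0.5 × D_KL(Q||M)
where M = 0.5 × (P + Q) is the mixture distribution.

M = 0.5 × (7/18, 7/18, 2/9) + 0.5 × (1/4, 1/4, 1/2) = (0.319444, 0.319444, 13/36)

D_KL(P||M) = 0.0196 dits
D_KL(Q||M) = 0.0174 dits

JSD(P||Q) = 0.5 × 0.0196 + 0.5 × 0.0174 = 0.0185 dits

Unlike KL divergence, JSD is symmetric and bounded: 0 ≤ JSD ≤ log(2).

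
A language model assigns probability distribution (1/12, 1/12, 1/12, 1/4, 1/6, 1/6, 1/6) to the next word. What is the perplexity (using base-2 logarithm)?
6.4474

Perplexity is 2^H (or exp(H) for natural log).

First, H = -Σ p log p = 2.6887 bits
Perplexity = 2^2.6887 = 6.4474

Interpretation: The model's uncertainty is equivalent to choosing uniformly among 6.4 options.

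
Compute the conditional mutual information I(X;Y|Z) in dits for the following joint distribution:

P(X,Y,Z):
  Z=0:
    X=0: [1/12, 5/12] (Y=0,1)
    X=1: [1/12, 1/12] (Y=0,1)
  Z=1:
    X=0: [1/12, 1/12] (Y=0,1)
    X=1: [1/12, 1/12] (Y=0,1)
0.0148 dits

Conditional mutual information: I(X;Y|Z) = H(X|Z) + H(Y|Z) - H(X,Y|Z)

H(Z) = 0.2764
H(X,Z) = 0.5396 → H(X|Z) = 0.2632
H(Y,Z) = 0.5396 → H(Y|Z) = 0.2632
H(X,Y,Z) = 0.7879 → H(X,Y|Z) = 0.5115

I(X;Y|Z) = 0.2632 + 0.2632 - 0.5115 = 0.0148 dits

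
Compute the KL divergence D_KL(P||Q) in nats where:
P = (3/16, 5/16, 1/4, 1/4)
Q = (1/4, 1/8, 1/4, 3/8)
0.1310 nats

KL divergence: D_KL(P||Q) = Σ p(x) log(p(x)/q(x))

Computing term by term:
  x=0: 3/16 × log_e[(3/16)/(1/4)] = 3/16 × -0.2877 = -0.0539
  x=1: 5/16 × log_e[(5/16)/(1/8)] = 5/16 × 0.9163 = 0.2863
  x=2: 1/4 × log_e[(1/4)/(1/4)] = 1/4 × 0.0000 = 0.0000
  x=3: 1/4 × log_e[(1/4)/(3/8)] = 1/4 × -0.4055 = -0.1014

D_KL(P||Q) = 0.1310 nats

Note: KL divergence is always non-negative and equals 0 iff P = Q.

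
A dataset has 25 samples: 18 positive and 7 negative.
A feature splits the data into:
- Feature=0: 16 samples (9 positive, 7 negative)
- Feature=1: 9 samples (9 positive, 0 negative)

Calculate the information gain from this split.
0.2227 bits

Information Gain = H(Y) - H(Y|Feature)

Before split:
P(positive) = 18/25 = 0.7200
H(Y) = 0.8555 bits

After split:
Feature=0: H = 0.9887 bits (weight = 16/25)
Feature=1: H = 0.0000 bits (weight = 9/25)
H(Y|Feature) = (16/25)×0.9887 + (9/25)×0.0000 = 0.6328 bits

Information Gain = 0.8555 - 0.6328 = 0.2227 bits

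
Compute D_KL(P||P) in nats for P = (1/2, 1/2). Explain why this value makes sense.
0.0000 nats

KL divergence satisfies the Gibbs inequality: D_KL(P||Q) ≥ 0 for all distributions P, Q.

D_KL(P||Q) = Σ p(x) log(p(x)/q(x))
Each term is p(x) × log_e(p(x)/p(x)) = p(x) × log_e(1) = 0, so the sum is 0.
D_KL(P||Q) = 0.0000 nats

When P = Q, the KL divergence is exactly 0, as there is no 'divergence' between identical distributions.

This non-negativity is a fundamental property: relative entropy cannot be negative because it measures how different Q is from P.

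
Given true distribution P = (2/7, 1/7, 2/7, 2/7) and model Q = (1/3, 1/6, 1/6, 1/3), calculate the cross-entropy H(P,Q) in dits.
0.6061 dits

Cross-entropy: H(P,Q) = -Σ p(x) log q(x)

Alternatively: H(P,Q) = H(P) + D_KL(P||Q)
H(P) = 0.5871 dits
D_KL(P||Q) = 0.0191 dits

H(P,Q) = 0.5871 + 0.0191 = 0.6061 dits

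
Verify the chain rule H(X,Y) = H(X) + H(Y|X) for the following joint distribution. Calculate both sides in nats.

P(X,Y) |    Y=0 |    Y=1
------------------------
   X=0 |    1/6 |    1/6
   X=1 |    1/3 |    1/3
H(X,Y) = 1.3297, H(X) = 0.6365, H(Y|X) = 0.6931 (all in nats)

Chain rule: H(X,Y) = H(X) + H(Y|X)

Left side — joint entropy directly:
H(X,Y) = -Σ p(x,y) log p(x,y) = 1.3297 nats

Right side — compute H(Y|X) from the conditional distributions:
P(X) = (1/3, 2/3), so H(X) = 0.6365 nats
H(Y|X) = Σ_x P(X=x) · H(Y|X=x):
  P(Y|X=0) = (1/2, 1/2), H(Y|X=0) = 0.6931, weight P(X=0) = 1/3
  P(Y|X=1) = (1/2, 1/2), H(Y|X=1) = 0.6931, weight P(X=1) = 2/3
H(Y|X) = 0.6931 nats

H(X) + H(Y|X) = 0.6365 + 0.6931 = 1.3297 nats

Both sides equal 1.3297 nats. ✓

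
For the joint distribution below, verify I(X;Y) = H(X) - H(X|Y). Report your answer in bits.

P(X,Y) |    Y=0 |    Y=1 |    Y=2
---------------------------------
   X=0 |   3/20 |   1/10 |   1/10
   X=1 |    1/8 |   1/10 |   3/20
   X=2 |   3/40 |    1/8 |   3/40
I(X;Y) = 0.0288 bits

Mutual information has multiple equivalent forms:
- I(X;Y) = H(X) - H(X|Y)
- I(X;Y) = H(Y) - H(Y|X)
- I(X;Y) = H(X) + H(Y) - H(X,Y)

Computing all quantities:
H(X) = 1.5729, H(Y) = 1.5841, H(X,Y) = 3.1282
H(X|Y) = 1.5441, H(Y|X) = 1.5553

Verification:
H(X) - H(X|Y) = 1.5729 - 1.5441 = 0.0288
H(Y) - H(Y|X) = 1.5841 - 1.5553 = 0.0288
H(X) + H(Y) - H(X,Y) = 1.5729 + 1.5841 - 3.1282 = 0.0288

All forms give I(X;Y) = 0.0288 bits. ✓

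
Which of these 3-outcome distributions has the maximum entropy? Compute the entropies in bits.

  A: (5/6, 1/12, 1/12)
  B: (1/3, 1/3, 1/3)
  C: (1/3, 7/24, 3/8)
B

For a discrete distribution over n outcomes, entropy is maximized by the uniform distribution.

Computing entropies:
H(A) = 0.8167 bits
H(B) = 1.5850 bits
H(C) = 1.5774 bits

The uniform distribution (where all probabilities equal 1/3) achieves the maximum entropy of log_2(3) = 1.5850 bits.

Distribution B has the highest entropy.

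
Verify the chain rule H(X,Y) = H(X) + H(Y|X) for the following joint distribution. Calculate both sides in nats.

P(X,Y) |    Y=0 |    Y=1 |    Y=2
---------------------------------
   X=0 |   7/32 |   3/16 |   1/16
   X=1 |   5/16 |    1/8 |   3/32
H(X,Y) = 1.6650, H(X) = 0.6912, H(Y|X) = 0.9738 (all in nats)

Chain rule: H(X,Y) = H(X) + H(Y|X)

Left side — joint entropy directly:
H(X,Y) = -Σ p(x,y) log p(x,y) = 1.6650 nats

Right side — compute H(Y|X) from the conditional distributions:
P(X) = (15/32, 17/32), so H(X) = 0.6912 nats
H(Y|X) = Σ_x P(X=x) · H(Y|X=x):
  P(Y|X=0) = (7/15, 2/5, 2/15), H(Y|X=0) = 0.9908, weight P(X=0) = 15/32
  P(Y|X=1) = (10/17, 4/17, 3/17), H(Y|X=1) = 0.9587, weight P(X=1) = 17/32
H(Y|X) = 0.9738 nats

H(X) + H(Y|X) = 0.6912 + 0.9738 = 1.6650 nats

Both sides equal 1.6650 nats. ✓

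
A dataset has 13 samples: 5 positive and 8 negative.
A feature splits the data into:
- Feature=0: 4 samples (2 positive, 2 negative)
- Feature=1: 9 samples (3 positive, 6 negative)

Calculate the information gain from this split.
0.0178 bits

Information Gain = H(Y) - H(Y|Feature)

Before split:
P(positive) = 5/13 = 0.3846
H(Y) = 0.9612 bits

After split:
Feature=0: H = 1.0000 bits (weight = 4/13)
Feature=1: H = 0.9183 bits (weight = 9/13)
H(Y|Feature) = (4/13)×1.0000 + (9/13)×0.9183 = 0.9434 bits

Information Gain = 0.9612 - 0.9434 = 0.0178 bits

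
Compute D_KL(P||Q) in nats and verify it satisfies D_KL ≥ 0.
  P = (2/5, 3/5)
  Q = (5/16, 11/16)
0.0171 nats

KL divergence satisfies the Gibbs inequality: D_KL(P||Q) ≥ 0 for all distributions P, Q.

D_KL(P||Q) = Σ p(x) log(p(x)/q(x))
Term by term:
  x=0: 2/5 × log_e[(2/5)/(5/16)] = 0.0987
  x=1: 3/5 × log_e[(3/5)/(11/16)] = -0.0817
D_KL(P||Q) = 0.0171 nats

D_KL(P||Q) = 0.0171 ≥ 0 ✓

This non-negativity is a fundamental property: relative entropy cannot be negative because it measures how different Q is from P.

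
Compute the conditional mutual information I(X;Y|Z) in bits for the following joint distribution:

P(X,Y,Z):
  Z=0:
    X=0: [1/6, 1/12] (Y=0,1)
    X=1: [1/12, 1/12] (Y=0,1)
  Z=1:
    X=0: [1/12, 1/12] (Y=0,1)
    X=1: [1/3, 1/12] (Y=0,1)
0.0443 bits

Conditional mutual information: I(X;Y|Z) = H(X|Z) + H(Y|Z) - H(X,Y|Z)

H(Z) = 0.9799
H(X,Z) = 1.8879 → H(X|Z) = 0.9080
H(Y,Z) = 1.8879 → H(Y|Z) = 0.9080
H(X,Y,Z) = 2.7516 → H(X,Y|Z) = 1.7718

I(X;Y|Z) = 0.9080 + 0.9080 - 1.7718 = 0.0443 bits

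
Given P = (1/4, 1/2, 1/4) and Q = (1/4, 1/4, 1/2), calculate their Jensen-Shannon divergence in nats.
0.0425 nats

Jensen-Shannon divergence is:
JSD(P||Q) = 0.5 × D_KL(P||M) + 0.5 × D_KL(Q||M)
where M = 0.5 × (P + Q) is the mixture distribution.

M = 0.5 × (1/4, 1/2, 1/4) + 0.5 × (1/4, 1/4, 1/2) = (1/4, 3/8, 3/8)

D_KL(P||M) = 0.0425 nats
D_KL(Q||M) = 0.0425 nats

JSD(P||Q) = 0.5 × 0.0425 + 0.5 × 0.0425 = 0.0425 nats

Unlike KL divergence, JSD is symmetric and bounded: 0 ≤ JSD ≤ log(2).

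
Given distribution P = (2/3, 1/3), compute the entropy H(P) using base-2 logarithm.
0.9183 bits

Shannon entropy is H(X) = -Σ p(x) log p(x).

For P = (2/3, 1/3):
H = -2/3 × log_2(2/3) -1/3 × log_2(1/3)
H = 0.9183 bits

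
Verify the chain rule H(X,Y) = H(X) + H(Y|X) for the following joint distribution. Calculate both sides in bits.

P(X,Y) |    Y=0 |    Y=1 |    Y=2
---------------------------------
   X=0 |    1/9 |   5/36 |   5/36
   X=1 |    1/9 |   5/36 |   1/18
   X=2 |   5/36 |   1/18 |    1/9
H(X,Y) = 3.1022, H(X) = 1.5752, H(Y|X) = 1.5270 (all in bits)

Chain rule: H(X,Y) = H(X) + H(Y|X)

Left side — joint entropy directly:
H(X,Y) = -Σ p(x,y) log p(x,y) = 3.1022 bits

Right side — compute H(Y|X) from the conditional distributions:
P(X) = (7/18, 11/36, 11/36), so H(X) = 1.5752 bits
H(Y|X) = Σ_x P(X=x) · H(Y|X=x):
  P(Y|X=0) = (2/7, 5/14, 5/14), H(Y|X=0) = 1.5774, weight P(X=0) = 7/18
  P(Y|X=1) = (4/11, 5/11, 2/11), H(Y|X=1) = 1.4949, weight P(X=1) = 11/36
  P(Y|X=2) = (5/11, 2/11, 4/11), H(Y|X=2) = 1.4949, weight P(X=2) = 11/36
H(Y|X) = 1.5270 bits

H(X) + H(Y|X) = 1.5752 + 1.5270 = 3.1022 bits

Both sides equal 3.1022 bits. ✓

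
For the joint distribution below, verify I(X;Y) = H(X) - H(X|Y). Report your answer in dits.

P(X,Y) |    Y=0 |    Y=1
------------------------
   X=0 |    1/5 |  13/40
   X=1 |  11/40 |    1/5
I(X;Y) = 0.0086 dits

Mutual information has multiple equivalent forms:
- I(X;Y) = H(X) - H(X|Y)
- I(X;Y) = H(Y) - H(Y|X)
- I(X;Y) = H(X) + H(Y) - H(X,Y)

Computing all quantities:
H(X) = 0.3005, H(Y) = 0.3005, H(X,Y) = 0.5924
H(X|Y) = 0.2919, H(Y|X) = 0.2919

Verification:
H(X) - H(X|Y) = 0.3005 - 0.2919 = 0.0086
H(Y) - H(Y|X) = 0.3005 - 0.2919 = 0.0086
H(X) + H(Y) - H(X,Y) = 0.3005 + 0.3005 - 0.5924 = 0.0086

All forms give I(X;Y) = 0.0086 dits. ✓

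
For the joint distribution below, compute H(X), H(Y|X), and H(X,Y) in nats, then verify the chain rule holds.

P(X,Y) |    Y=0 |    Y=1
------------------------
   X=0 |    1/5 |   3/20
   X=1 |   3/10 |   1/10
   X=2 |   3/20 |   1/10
H(X,Y) = 1.7127, H(X) = 1.0805, H(Y|X) = 0.6322 (all in nats)

Chain rule: H(X,Y) = H(X) + H(Y|X)

Left side — joint entropy directly:
H(X,Y) = -Σ p(x,y) log p(x,y) = 1.7127 nats

Right side — compute H(Y|X) from the conditional distributions:
P(X) = (7/20, 2/5, 1/4), so H(X) = 1.0805 nats
H(Y|X) = Σ_x P(X=x) · H(Y|X=x):
  P(Y|X=0) = (4/7, 3/7), H(Y|X=0) = 0.6829, weight P(X=0) = 7/20
  P(Y|X=1) = (3/4, 1/4), H(Y|X=1) = 0.5623, weight P(X=1) = 2/5
  P(Y|X=2) = (3/5, 2/5), H(Y|X=2) = 0.6730, weight P(X=2) = 1/4
H(Y|X) = 0.6322 nats

H(X) + H(Y|X) = 1.0805 + 0.6322 = 1.7127 nats

Both sides equal 1.7127 nats. ✓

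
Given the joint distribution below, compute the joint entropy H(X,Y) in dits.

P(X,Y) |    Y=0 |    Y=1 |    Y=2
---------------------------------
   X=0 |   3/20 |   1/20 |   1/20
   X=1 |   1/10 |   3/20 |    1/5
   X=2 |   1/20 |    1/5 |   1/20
0.8870 dits

Joint entropy is H(X,Y) = -Σ_{x,y} p(x,y) log p(x,y).

Summing over all non-zero entries:
H(X,Y) = -[3/20·log_10(3/20) + 1/20·log_10(1/20) + 1/20·log_10(1/20) + 1/10·log_10(1/10) + 3/20·log_10(3/20) + 1/5·log_10(1/5) + 1/20·log_10(1/20) + 1/5·log_10(1/5) + 1/20·log_10(1/20)]
H(X,Y) = 0.8870 dits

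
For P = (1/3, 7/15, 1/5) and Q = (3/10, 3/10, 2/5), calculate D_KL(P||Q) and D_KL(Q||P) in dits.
D_KL(P||Q) = 0.0446, D_KL(Q||P) = 0.0491

KL divergence is not symmetric: D_KL(P||Q) ≠ D_KL(Q||P) in general.

D_KL(P||Q) = 0.0446 dits
D_KL(Q||P) = 0.0491 dits

No, they are not equal!

This asymmetry is why KL divergence is not a true distance metric.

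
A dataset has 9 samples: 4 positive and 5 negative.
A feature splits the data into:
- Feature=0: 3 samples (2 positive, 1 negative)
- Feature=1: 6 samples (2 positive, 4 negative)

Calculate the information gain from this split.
0.0728 bits

Information Gain = H(Y) - H(Y|Feature)

Before split:
P(positive) = 4/9 = 0.4444
H(Y) = 0.9911 bits

After split:
Feature=0: H = 0.9183 bits (weight = 3/9)
Feature=1: H = 0.9183 bits (weight = 6/9)
H(Y|Feature) = (3/9)×0.9183 + (6/9)×0.9183 = 0.9183 bits

Information Gain = 0.9911 - 0.9183 = 0.0728 bits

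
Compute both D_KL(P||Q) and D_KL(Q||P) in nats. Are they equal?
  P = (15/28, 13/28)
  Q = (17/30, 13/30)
D_KL(P||Q) = 0.0019, D_KL(Q||P) = 0.0019

KL divergence is not symmetric: D_KL(P||Q) ≠ D_KL(Q||P) in general.

D_KL(P||Q) = 0.0019 nats
D_KL(Q||P) = 0.0019 nats

In this case they happen to be equal (to 4 decimal places).

This asymmetry is why KL divergence is not a true distance metric.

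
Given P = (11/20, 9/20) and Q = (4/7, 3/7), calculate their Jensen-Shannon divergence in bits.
0.0003 bits

Jensen-Shannon divergence is:
JSD(P||Q) = 0.5 × D_KL(P||M) + 0.5 × D_KL(Q||M)
where M = 0.5 × (P + Q) is the mixture distribution.

M = 0.5 × (11/20, 9/20) + 0.5 × (4/7, 3/7) = (0.560714, 0.439286)

D_KL(P||M) = 0.0003 bits
D_KL(Q||M) = 0.0003 bits

JSD(P||Q) = 0.5 × 0.0003 + 0.5 × 0.0003 = 0.0003 bits

Unlike KL divergence, JSD is symmetric and bounded: 0 ≤ JSD ≤ log(2).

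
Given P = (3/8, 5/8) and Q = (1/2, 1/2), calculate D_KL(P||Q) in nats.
0.0316 nats

KL divergence: D_KL(P||Q) = Σ p(x) log(p(x)/q(x))

Computing term by term:
  x=0: 3/8 × log_e[(3/8)/(1/2)] = 3/8 × -0.2877 = -0.1079
  x=1: 5/8 × log_e[(5/8)/(1/2)] = 5/8 × 0.2231 = 0.1395

D_KL(P||Q) = 0.0316 nats

Note: KL divergence is always non-negative and equals 0 iff P = Q.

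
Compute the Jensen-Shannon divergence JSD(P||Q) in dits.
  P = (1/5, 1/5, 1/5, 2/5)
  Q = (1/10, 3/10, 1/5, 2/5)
0.0059 dits

Jensen-Shannon divergence is:
JSD(P||Q) = 0.5 × D_KL(P||M) + 0.5 × D_KL(Q||M)
where M = 0.5 × (P + Q) is the mixture distribution.

M = 0.5 × (1/5, 1/5, 1/5, 2/5) + 0.5 × (1/10, 3/10, 1/5, 2/5) = (3/20, 1/4, 1/5, 2/5)

D_KL(P||M) = 0.0056 dits
D_KL(Q||M) = 0.0061 dits

JSD(P||Q) = 0.5 × 0.0056 + 0.5 × 0.0061 = 0.0059 dits

Unlike KL divergence, JSD is symmetric and bounded: 0 ≤ JSD ≤ log(2).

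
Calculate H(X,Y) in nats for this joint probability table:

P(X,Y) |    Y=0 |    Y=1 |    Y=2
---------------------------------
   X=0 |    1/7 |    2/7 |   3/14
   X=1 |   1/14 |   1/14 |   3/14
1.6731 nats

Joint entropy is H(X,Y) = -Σ_{x,y} p(x,y) log p(x,y).

Summing over all non-zero entries:
H(X,Y) = -[1/7·log_e(1/7) + 2/7·log_e(2/7) + 3/14·log_e(3/14) + 1/14·log_e(1/14) + 1/14·log_e(1/14) + 3/14·log_e(3/14)]
H(X,Y) = 1.6731 nats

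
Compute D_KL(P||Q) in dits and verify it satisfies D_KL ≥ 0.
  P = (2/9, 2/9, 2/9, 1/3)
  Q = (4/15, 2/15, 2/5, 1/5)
0.0489 dits

KL divergence satisfies the Gibbs inequality: D_KL(P||Q) ≥ 0 for all distributions P, Q.

D_KL(P||Q) = Σ p(x) log(p(x)/q(x))
Term by term:
  x=0: 2/9 × log_10[(2/9)/(4/15)] = -0.0176
  x=1: 2/9 × log_10[(2/9)/(2/15)] = 0.0493
  x=2: 2/9 × log_10[(2/9)/(2/5)] = -0.0567
  x=3: 1/3 × log_10[(1/3)/(1/5)] = 0.0739
D_KL(P||Q) = 0.0489 dits

D_KL(P||Q) = 0.0489 ≥ 0 ✓

This non-negativity is a fundamental property: relative entropy cannot be negative because it measures how different Q is from P.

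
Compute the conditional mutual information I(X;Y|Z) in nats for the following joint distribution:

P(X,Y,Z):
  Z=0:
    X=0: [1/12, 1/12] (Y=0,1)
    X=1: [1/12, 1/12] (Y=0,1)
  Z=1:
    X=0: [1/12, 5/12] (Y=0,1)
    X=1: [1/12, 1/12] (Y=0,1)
0.0341 nats

Conditional mutual information: I(X;Y|Z) = H(X|Z) + H(Y|Z) - H(X,Y|Z)

H(Z) = 0.6365
H(X,Z) = 1.2425 → H(X|Z) = 0.6059
H(Y,Z) = 1.2425 → H(Y|Z) = 0.6059
H(X,Y,Z) = 1.8143 → H(X,Y|Z) = 1.1778

I(X;Y|Z) = 0.6059 + 0.6059 - 1.1778 = 0.0341 nats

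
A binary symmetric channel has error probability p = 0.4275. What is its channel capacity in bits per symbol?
0.0152 bits

For a binary symmetric channel (BSC) with error probability p:
Capacity C = 1 - H(p) bits per symbol

where H(p) = -p log₂(p) - (1-p) log₂(1-p) is the binary entropy function.

H(0.4275) = 0.9848 bits
C = 1 - 0.9848 = 0.0152 bits per symbol

This means we can reliably transmit up to 0.0152 bits of information per channel use.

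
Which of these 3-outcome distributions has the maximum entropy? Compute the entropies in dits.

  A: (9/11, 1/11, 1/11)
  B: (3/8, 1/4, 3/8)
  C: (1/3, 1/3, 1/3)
C

For a discrete distribution over n outcomes, entropy is maximized by the uniform distribution.

Computing entropies:
H(A) = 0.2606 dits
H(B) = 0.4700 dits
H(C) = 0.4771 dits

The uniform distribution (where all probabilities equal 1/3) achieves the maximum entropy of log_10(3) = 0.4771 dits.

Distribution C has the highest entropy.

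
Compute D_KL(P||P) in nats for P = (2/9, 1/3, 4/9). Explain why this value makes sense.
0.0000 nats

KL divergence satisfies the Gibbs inequality: D_KL(P||Q) ≥ 0 for all distributions P, Q.

D_KL(P||Q) = Σ p(x) log(p(x)/q(x))
Each term is p(x) × log_e(p(x)/p(x)) = p(x) × log_e(1) = 0, so the sum is 0.
D_KL(P||Q) = 0.0000 nats

When P = Q, the KL divergence is exactly 0, as there is no 'divergence' between identical distributions.

This non-negativity is a fundamental property: relative entropy cannot be negative because it measures how different Q is from P.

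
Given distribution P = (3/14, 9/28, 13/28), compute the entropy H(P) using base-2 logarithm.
1.5165 bits

Shannon entropy is H(X) = -Σ p(x) log p(x).

For P = (3/14, 9/28, 13/28):
H = -3/14 × log_2(3/14) -9/28 × log_2(9/28) -13/28 × log_2(13/28)
H = 1.5165 bits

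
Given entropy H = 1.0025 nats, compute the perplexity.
2.7251

Perplexity is e^H (or exp(H) for natural log).

H = 1.0025 nats
Perplexity = e^1.0025 = 2.7251

Interpretation: The model's uncertainty is equivalent to choosing uniformly among 2.7 options.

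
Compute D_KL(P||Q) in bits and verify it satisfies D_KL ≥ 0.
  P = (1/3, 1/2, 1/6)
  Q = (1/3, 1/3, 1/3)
0.1258 bits

KL divergence satisfies the Gibbs inequality: D_KL(P||Q) ≥ 0 for all distributions P, Q.

D_KL(P||Q) = Σ p(x) log(p(x)/q(x))
Term by term:
  x=0: 1/3 × log_2[(1/3)/(1/3)] = 0.0000
  x=1: 1/2 × log_2[(1/2)/(1/3)] = 0.2925
  x=2: 1/6 × log_2[(1/6)/(1/3)] = -0.1667
D_KL(P||Q) = 0.1258 bits

D_KL(P||Q) = 0.1258 ≥ 0 ✓

This non-negativity is a fundamental property: relative entropy cannot be negative because it measures how different Q is from P.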